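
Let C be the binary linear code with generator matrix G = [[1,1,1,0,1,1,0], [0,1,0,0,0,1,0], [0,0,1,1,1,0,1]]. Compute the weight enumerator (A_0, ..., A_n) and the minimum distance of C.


Weight distribution: A_0 = 1, A_2 = 1, A_3 = 2, A_4 = 1, A_5 = 2, A_6 = 1. Minimum distance d = 2.

Enumerate all 2^3 = 8 messages m ∈ F_2^3.
For each, compute codeword c = mG in F_2^7, then tally its weight.
  m = 000 → c = 0000000, weight = 0.
  m = 100 → c = 1110110, weight = 5.
  m = 010 → c = 0100010, weight = 2.
  m = 110 → c = 1010100, weight = 3.
  m = 001 → c = 0011101, weight = 4.
  m = 101 → c = 1101011, weight = 5.
  m = 011 → c = 0111111, weight = 6.
  m = 111 → c = 1001001, weight = 3.
Tally weights:
  weight 0: 1 codewords.
  weight 2: 1 codewords.
  weight 3: 2 codewords.
  weight 4: 1 codewords.
  weight 5: 2 codewords.
  weight 6: 1 codewords.
Minimum distance d = smallest w > 0 with A_w > 0 = 2.
Sanity: Σ A_w = 8 = 2^3 = 8 ✓.


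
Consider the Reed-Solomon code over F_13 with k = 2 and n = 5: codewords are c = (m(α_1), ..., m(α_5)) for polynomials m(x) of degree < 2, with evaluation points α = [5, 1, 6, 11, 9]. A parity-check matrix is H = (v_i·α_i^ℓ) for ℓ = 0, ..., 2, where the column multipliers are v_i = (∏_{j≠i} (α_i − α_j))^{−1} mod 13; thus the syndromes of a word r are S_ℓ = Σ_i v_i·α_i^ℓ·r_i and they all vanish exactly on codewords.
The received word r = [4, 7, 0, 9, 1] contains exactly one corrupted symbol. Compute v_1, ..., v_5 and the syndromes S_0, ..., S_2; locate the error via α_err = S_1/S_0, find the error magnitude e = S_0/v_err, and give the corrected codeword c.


S = (8, 10, 6), error at position 4, error magnitude e = 3, c = [4, 7, 0, 6, 1].

Step 1: column multipliers v_i = (∏_{j≠i}(α_i − α_j))^{−1} mod 13.
  i = 1 (α = 5): (5−1)(5−6)(5−11)(5−9) = 4·(−1)·(−6)·(−4) = −96 ≡ 8, so v_1 = 8^{−1} = 5 (mod 13).
  i = 2 (α = 1): (1−5)(1−6)(1−11)(1−9) = (−4)·(−5)·(−10)·(−8) = 1600 ≡ 1, so v_2 = 1^{−1} = 1 (mod 13).
  i = 3 (α = 6): (6−5)(6−1)(6−11)(6−9) = 1·5·(−5)·(−3) = 75 ≡ 10, so v_3 = 10^{−1} = 4 (mod 13).
  i = 4 (α = 11): (11−5)(11−1)(11−6)(11−9) = 6·10·5·2 = 600 ≡ 2, so v_4 = 2^{−1} = 7 (mod 13).
  i = 5 (α = 9): (9−5)(9−1)(9−6)(9−11) = 4·8·3·(−2) = −192 ≡ 3, so v_5 = 3^{−1} = 9 (mod 13).
  v = [5, 1, 4, 7, 9].
Step 2: syndromes of r = [4, 7, 0, 9, 1] (all sums mod 13).
  S_0 = Σ v_i r_i = 5·4 + 1·7 + 4·0 + 7·9 + 9·1 = 99 ≡ 8.
  S_1 = Σ v_i α_i r_i = 5·5·4 + 1·1·7 + 4·6·0 + 7·11·9 + 9·9·1 = 881 ≡ 10.
  α_i^2 mod 13 = [12, 1, 10, 4, 3].
  S_2 = Σ v_i α_i^2 r_i = 5·12·4 + 1·1·7 + 4·10·0 + 7·4·9 + 9·3·1 = 526 ≡ 6.
  S = (8, 10, 6) ≠ 0, so r is not a codeword (an error is present).
Step 3: locate the error. For a single error e at position i, S_ℓ = v_i·e·α_i^ℓ, so α_err = S_1/S_0.
  S_0^{−1} = 8^{−1} = 5 (mod 13), so α_err = 10·5 = 50 ≡ 11 = α_4. Error position i = 4.
  Consistency check: S_2/S_1 = 6·4 = 24 ≡ 11 = α_err ✓ (single-error assumption holds).
Step 4: error magnitude e = S_0/v_4 = S_0·∏_{j≠4}(α_4 − α_j) = 8·2 = 16 ≡ 3 (mod 13).
Step 5: correct position 4: c_4 = r_4 − e = 9 − 3 ≡ 6 (mod 13). Hence c = [4, 7, 0, 6, 1].
  Check: interpolating c through the α_i gives m(x) = 11 + 9·x (degree < 2) with m(α_i) = c_i for every i, so c is indeed a codeword.


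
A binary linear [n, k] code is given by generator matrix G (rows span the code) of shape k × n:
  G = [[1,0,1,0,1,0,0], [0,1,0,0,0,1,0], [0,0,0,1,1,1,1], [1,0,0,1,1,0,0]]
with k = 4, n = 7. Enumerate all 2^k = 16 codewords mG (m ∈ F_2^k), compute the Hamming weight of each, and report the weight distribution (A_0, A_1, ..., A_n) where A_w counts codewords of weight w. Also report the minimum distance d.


Weight distribution: A_0 = 1, A_2 = 2, A_3 = 4, A_4 = 5, A_5 = 4. Minimum distance d = 2.

Enumerate all 2^4 = 16 messages m ∈ F_2^4.
For each, compute codeword c = mG in F_2^7, then tally its weight.
  m = 0000 → c = 0000000, weight = 0.
  m = 1000 → c = 1010100, weight = 3.
  m = 0100 → c = 0100010, weight = 2.
  m = 1100 → c = 1110110, weight = 5.
  m = 0010 → c = 0001111, weight = 4.
  m = 1010 → c = 1011011, weight = 5.
  m = 0110 → c = 0101101, weight = 4.
  m = 1110 → c = 1111001, weight = 5.
  m = 0001 → c = 1001100, weight = 3.
  m = 1001 → c = 0011000, weight = 2.
  m = 0101 → c = 1101110, weight = 5.
  m = 1101 → c = 0111010, weight = 4.
  m = 0011 → c = 1000011, weight = 3.
  m = 1011 → c = 0010111, weight = 4.
  m = 0111 → c = 1100001, weight = 3.
  m = 1111 → c = 0110101, weight = 4.
Tally weights:
  weight 0: 1 codewords.
  weight 2: 2 codewords.
  weight 3: 4 codewords.
  weight 4: 5 codewords.
  weight 5: 4 codewords.
Minimum distance d = smallest w > 0 with A_w > 0 = 2.
Sanity: Σ A_w = 16 = 2^4 = 16 ✓.


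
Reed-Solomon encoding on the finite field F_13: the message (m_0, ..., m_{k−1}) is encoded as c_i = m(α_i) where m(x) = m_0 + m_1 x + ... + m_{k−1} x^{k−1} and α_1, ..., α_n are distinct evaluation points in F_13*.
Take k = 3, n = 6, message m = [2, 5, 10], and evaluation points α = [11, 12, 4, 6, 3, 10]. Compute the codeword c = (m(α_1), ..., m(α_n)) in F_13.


c = [6, 7, 0, 2, 3, 12]

Message polynomial: m(x) = 2 + 5·x + 10·x^2 (mod 13).
For each evaluation point α_i, compute m(α_i) mod 13:
  α_1 = 11: Horner steps 10 → 11 → 6, so m(11) = 6.
  α_2 = 12: Horner steps 10 → 8 → 7, so m(12) = 7.
  α_3 = 4: Horner steps 10 → 6 → 0, so m(4) = 0.
  α_4 = 6: Horner steps 10 → 0 → 2, so m(6) = 2.
  α_5 = 3: Horner steps 10 → 9 → 3, so m(3) = 3.
  α_6 = 10: Horner steps 10 → 1 → 12, so m(10) = 12.
Codeword c = [6, 7, 0, 2, 3, 12] ∈ F_13^6.


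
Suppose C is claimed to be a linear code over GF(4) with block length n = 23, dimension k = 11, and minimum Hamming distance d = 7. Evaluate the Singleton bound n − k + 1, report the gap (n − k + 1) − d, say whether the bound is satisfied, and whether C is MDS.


Singleton RHS = n − k + 1 = 13, slack = 6, bound satisfied, not MDS.

Singleton bound: d ≤ n − k + 1.
Here n = 23, k = 11, so n − k + 1 = 13.
Given d = 7, check d ≤ 13: YES.
Slack = (n − k + 1) − d = 6.
The code is NOT MDS (slack = 6 > 0).
Description: the claimed parameters are [23, 11, 7]_4; such a code would be non-MDS.


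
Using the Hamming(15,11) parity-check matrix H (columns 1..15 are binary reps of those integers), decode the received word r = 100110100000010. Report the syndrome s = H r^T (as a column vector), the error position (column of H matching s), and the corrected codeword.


s = (1, 0, 0, 1)^T, error position = 9, corrected codeword c = 100110101000010

Compute s = H r^T mod 2 one row at a time:
  s_1 = 0 + 0 + 0 + 0 + 0 + 0 + 1 + 0 = 1 ≡ 1 (mod 2).
  s_2 = 1 + 1 + 0 + 1 + 0 + 0 + 1 + 0 = 4 ≡ 0 (mod 2).
  s_3 = 0 + 0 + 0 + 1 + 0 + 0 + 1 + 0 = 2 ≡ 0 (mod 2).
  s_4 = 1 + 0 + 1 + 1 + 0 + 0 + 0 + 0 = 3 ≡ 1 (mod 2).
s = (1, 0, 0, 1)^T — this equals column 9 of H (binary 1001), so error is at position 9.
Correct: flip bit 9 of r = 100110100000010 to get c = 100110101000010.


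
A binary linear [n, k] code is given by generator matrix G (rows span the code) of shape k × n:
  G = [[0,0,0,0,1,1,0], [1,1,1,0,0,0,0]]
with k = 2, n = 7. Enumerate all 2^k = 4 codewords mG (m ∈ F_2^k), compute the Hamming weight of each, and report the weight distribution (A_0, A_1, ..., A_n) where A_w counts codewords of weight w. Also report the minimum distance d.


Weight distribution: A_0 = 1, A_2 = 1, A_3 = 1, A_5 = 1. Minimum distance d = 2.

Enumerate all 2^2 = 4 messages m ∈ F_2^2.
For each, compute codeword c = mG in F_2^7, then tally its weight.
  m = 00 → c = 0000000, weight = 0.
  m = 10 → c = 0000110, weight = 2.
  m = 01 → c = 1110000, weight = 3.
  m = 11 → c = 1110110, weight = 5.
Tally weights:
  weight 0: 1 codewords.
  weight 2: 1 codewords.
  weight 3: 1 codewords.
  weight 5: 1 codewords.
Minimum distance d = smallest w > 0 with A_w > 0 = 2.
Sanity: Σ A_w = 4 = 2^2 = 4 ✓.


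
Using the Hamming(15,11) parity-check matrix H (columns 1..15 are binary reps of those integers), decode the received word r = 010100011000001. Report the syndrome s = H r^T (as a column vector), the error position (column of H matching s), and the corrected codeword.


s = (1, 0, 0, 0)^T, error position = 8, corrected codeword c = 010100001000001

Compute s = H r^T mod 2 one row at a time:
  s_1 = 1 + 1 + 0 + 0 + 0 + 0 + 0 + 1 = 3 ≡ 1 (mod 2).
  s_2 = 1 + 0 + 0 + 0 + 0 + 0 + 0 + 1 = 2 ≡ 0 (mod 2).
  s_3 = 1 + 0 + 0 + 0 + 0 + 0 + 0 + 1 = 2 ≡ 0 (mod 2).
  s_4 = 0 + 0 + 0 + 0 + 1 + 0 + 0 + 1 = 2 ≡ 0 (mod 2).
s = (1, 0, 0, 0)^T — this equals column 8 of H (binary 1000), so error is at position 8.
Correct: flip bit 8 of r = 010100011000001 to get c = 010100001000001.


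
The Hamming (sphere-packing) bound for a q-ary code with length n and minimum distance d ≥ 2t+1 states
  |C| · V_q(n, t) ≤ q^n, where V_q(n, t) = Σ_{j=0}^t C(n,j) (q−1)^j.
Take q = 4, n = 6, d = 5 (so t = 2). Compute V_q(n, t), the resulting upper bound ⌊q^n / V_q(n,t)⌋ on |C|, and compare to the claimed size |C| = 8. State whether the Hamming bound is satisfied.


V_q(n, t) = 154, q^n = 4096, Hamming bound = 26, |C| = 8 ≤ bound (satisfied).

Step 1: Compute V_q(n, t) = Σ_{j=0}^2 C(n, j) (q−1)^j.
  j = 0: C(6,0)·(3)^0 = 1·1 = 1.
  j = 1: C(6,1)·(3)^1 = 6·3 = 18.
  j = 2: C(6,2)·(3)^2 = 15·9 = 135.
  V_q(n, t) = 1 + 18 + 135 = 154.
Step 2: q^n = 4^6 = 4096.
Step 3: Hamming bound ⌊q^n / V_q(n,t)⌋ = ⌊4096/154⌋ = 26.
Step 4: Compare |C| = 8 to 26: satisfied.
The claimed |C| lies below the Hamming bound.


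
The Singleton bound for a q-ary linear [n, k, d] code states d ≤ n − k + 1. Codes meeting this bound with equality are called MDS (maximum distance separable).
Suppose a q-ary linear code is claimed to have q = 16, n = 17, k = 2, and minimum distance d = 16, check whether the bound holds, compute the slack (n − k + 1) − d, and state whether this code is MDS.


Singleton RHS = n − k + 1 = 16, slack = 0, bound satisfied, MDS.

Singleton bound: d ≤ n − k + 1.
Here n = 17, k = 2, so n − k + 1 = 16.
Given d = 16, check d ≤ 16: YES.
Slack = (n − k + 1) − d = 0.
The code is MDS (slack = 0).
Description: the claimed parameters are [17, 2, 16]_16; such a code would be MDS (meets Singleton bound).


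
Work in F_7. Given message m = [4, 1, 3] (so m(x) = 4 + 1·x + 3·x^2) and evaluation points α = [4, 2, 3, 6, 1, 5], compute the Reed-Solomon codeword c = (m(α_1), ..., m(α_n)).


c = [0, 4, 6, 6, 1, 0]

Message polynomial: m(x) = 4 + 1·x + 3·x^2 (mod 7).
For each evaluation point α_i, compute m(α_i) mod 7:
  α_1 = 4: Horner steps 3 → 6 → 0, so m(4) = 0.
  α_2 = 2: Horner steps 3 → 0 → 4, so m(2) = 4.
  α_3 = 3: Horner steps 3 → 3 → 6, so m(3) = 6.
  α_4 = 6: Horner steps 3 → 5 → 6, so m(6) = 6.
  α_5 = 1: Horner steps 3 → 4 → 1, so m(1) = 1.
  α_6 = 5: Horner steps 3 → 2 → 0, so m(5) = 0.
Codeword c = [0, 4, 6, 6, 1, 0] ∈ F_7^6.


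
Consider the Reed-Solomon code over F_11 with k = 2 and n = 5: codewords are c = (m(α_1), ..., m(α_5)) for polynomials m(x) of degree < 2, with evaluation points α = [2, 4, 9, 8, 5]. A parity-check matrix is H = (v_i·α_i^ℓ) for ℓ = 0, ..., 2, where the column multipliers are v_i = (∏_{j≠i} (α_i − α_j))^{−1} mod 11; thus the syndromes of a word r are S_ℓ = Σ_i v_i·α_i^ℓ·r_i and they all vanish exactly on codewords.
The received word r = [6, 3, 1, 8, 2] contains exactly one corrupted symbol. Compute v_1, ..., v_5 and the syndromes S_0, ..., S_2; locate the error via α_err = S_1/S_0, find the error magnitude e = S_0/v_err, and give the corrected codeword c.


S = (2, 10, 6), error at position 5, error magnitude e = 6, c = [6, 3, 1, 8, 7].

Step 1: column multipliers v_i = (∏_{j≠i}(α_i − α_j))^{−1} mod 11.
  i = 1 (α = 2): (2−4)(2−9)(2−8)(2−5) = (−2)·(−7)·(−6)·(−3) = 252 ≡ 10, so v_1 = 10^{−1} = 10 (mod 11).
  i = 2 (α = 4): (4−2)(4−9)(4−8)(4−5) = 2·(−5)·(−4)·(−1) = −40 ≡ 4, so v_2 = 4^{−1} = 3 (mod 11).
  i = 3 (α = 9): (9−2)(9−4)(9−8)(9−5) = 7·5·1·4 = 140 ≡ 8, so v_3 = 8^{−1} = 7 (mod 11).
  i = 4 (α = 8): (8−2)(8−4)(8−9)(8−5) = 6·4·(−1)·3 = −72 ≡ 5, so v_4 = 5^{−1} = 9 (mod 11).
  i = 5 (α = 5): (5−2)(5−4)(5−9)(5−8) = 3·1·(−4)·(−3) = 36 ≡ 3, so v_5 = 3^{−1} = 4 (mod 11).
  v = [10, 3, 7, 9, 4].
Step 2: syndromes of r = [6, 3, 1, 8, 2] (all sums mod 11).
  S_0 = Σ v_i r_i = 10·6 + 3·3 + 7·1 + 9·8 + 4·2 = 156 ≡ 2.
  S_1 = Σ v_i α_i r_i = 10·2·6 + 3·4·3 + 7·9·1 + 9·8·8 + 4·5·2 = 835 ≡ 10.
  α_i^2 mod 11 = [4, 5, 4, 9, 3].
  S_2 = Σ v_i α_i^2 r_i = 10·4·6 + 3·5·3 + 7·4·1 + 9·9·8 + 4·3·2 = 985 ≡ 6.
  S = (2, 10, 6) ≠ 0, so r is not a codeword (an error is present).
Step 3: locate the error. For a single error e at position i, S_ℓ = v_i·e·α_i^ℓ, so α_err = S_1/S_0.
  S_0^{−1} = 2^{−1} = 6 (mod 11), so α_err = 10·6 = 60 ≡ 5 = α_5. Error position i = 5.
  Consistency check: S_2/S_1 = 6·10 = 60 ≡ 5 = α_err ✓ (single-error assumption holds).
Step 4: error magnitude e = S_0/v_5 = S_0·∏_{j≠5}(α_5 − α_j) = 2·3 = 6 ≡ 6 (mod 11).
Step 5: correct position 5: c_5 = r_5 − e = 2 − 6 ≡ 7 (mod 11). Hence c = [6, 3, 1, 8, 7].
  Check: interpolating c through the α_i gives m(x) = 9 + 4·x (degree < 2) with m(α_i) = c_i for every i, so c is indeed a codeword.


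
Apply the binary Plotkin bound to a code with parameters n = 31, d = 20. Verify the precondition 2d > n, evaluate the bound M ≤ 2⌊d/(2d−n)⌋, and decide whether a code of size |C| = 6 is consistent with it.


Plotkin bound M ≤ 4; given |C| = 6 > bound (violated).

Check applicability: 2d = 40, n = 31.
2d − n = 9 > 0, so Plotkin applies.
Compute d/(2d−n) = 20/9 ≈ 2.2222.
⌊d/(2d−n)⌋ = 2.
Plotkin bound: M ≤ 2·2 = 4.
Given |C| = 6, check: VIOLATED.
This |C| is above the Plotkin bound, so no binary code with n = 31, d = 20 and 6 codewords exists.


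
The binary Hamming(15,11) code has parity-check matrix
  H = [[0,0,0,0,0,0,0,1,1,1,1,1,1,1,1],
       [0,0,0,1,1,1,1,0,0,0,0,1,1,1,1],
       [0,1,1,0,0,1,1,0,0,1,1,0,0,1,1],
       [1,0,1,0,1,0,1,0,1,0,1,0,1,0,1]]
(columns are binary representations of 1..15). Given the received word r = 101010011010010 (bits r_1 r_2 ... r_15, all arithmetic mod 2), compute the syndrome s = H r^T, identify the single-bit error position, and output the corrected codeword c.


s = (0, 0, 1, 1)^T, error position = 3, corrected codeword c = 100010011010010

Compute s = H r^T mod 2 one row at a time:
  s_1 = 1 + 1 + 0 + 1 + 0 + 0 + 1 + 0 = 4 ≡ 0 (mod 2).
  s_2 = 0 + 1 + 0 + 0 + 0 + 0 + 1 + 0 = 2 ≡ 0 (mod 2).
  s_3 = 0 + 1 + 0 + 0 + 0 + 1 + 1 + 0 = 3 ≡ 1 (mod 2).
  s_4 = 1 + 1 + 1 + 0 + 1 + 1 + 0 + 0 = 5 ≡ 1 (mod 2).
s = (0, 0, 1, 1)^T — this equals column 3 of H (binary 0011), so error is at position 3.
Correct: flip bit 3 of r = 101010011010010 to get c = 100010011010010.


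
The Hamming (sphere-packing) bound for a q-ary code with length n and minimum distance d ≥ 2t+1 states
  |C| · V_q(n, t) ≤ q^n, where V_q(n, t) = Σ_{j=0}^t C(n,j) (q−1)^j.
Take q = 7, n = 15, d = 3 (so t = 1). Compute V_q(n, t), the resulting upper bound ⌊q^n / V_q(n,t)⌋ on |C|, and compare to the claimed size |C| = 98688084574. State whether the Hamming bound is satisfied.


V_q(n, t) = 91, q^n = 4747561509943, Hamming bound = 52171005603, |C| = 98688084574 > bound (violated).

Step 1: Compute V_q(n, t) = Σ_{j=0}^1 C(n, j) (q−1)^j.
  j = 0: C(15,0)·(6)^0 = 1·1 = 1.
  j = 1: C(15,1)·(6)^1 = 15·6 = 90.
  V_q(n, t) = 1 + 90 = 91.
Step 2: q^n = 7^15 = 4747561509943.
Step 3: Hamming bound ⌊q^n / V_q(n,t)⌋ = ⌊4747561509943/91⌋ = 52171005603.
Step 4: Compare |C| = 98688084574 to 52171005603: violated.
The claimed |C| lies above the Hamming bound, so no 7-ary code of length 15 with d ≥ 3 can have 98688084574 codewords.


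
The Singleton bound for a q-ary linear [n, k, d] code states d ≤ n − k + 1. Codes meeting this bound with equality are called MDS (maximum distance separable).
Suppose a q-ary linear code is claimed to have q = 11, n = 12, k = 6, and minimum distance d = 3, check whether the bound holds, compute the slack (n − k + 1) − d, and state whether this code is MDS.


Singleton RHS = n − k + 1 = 7, slack = 4, bound satisfied, not MDS.

Singleton bound: d ≤ n − k + 1.
Here n = 12, k = 6, so n − k + 1 = 7.
Given d = 3, check d ≤ 7: YES.
Slack = (n − k + 1) − d = 4.
The code is NOT MDS (slack = 4 > 0).
Description: the claimed parameters are [12, 6, 3]_11; such a code would be non-MDS.


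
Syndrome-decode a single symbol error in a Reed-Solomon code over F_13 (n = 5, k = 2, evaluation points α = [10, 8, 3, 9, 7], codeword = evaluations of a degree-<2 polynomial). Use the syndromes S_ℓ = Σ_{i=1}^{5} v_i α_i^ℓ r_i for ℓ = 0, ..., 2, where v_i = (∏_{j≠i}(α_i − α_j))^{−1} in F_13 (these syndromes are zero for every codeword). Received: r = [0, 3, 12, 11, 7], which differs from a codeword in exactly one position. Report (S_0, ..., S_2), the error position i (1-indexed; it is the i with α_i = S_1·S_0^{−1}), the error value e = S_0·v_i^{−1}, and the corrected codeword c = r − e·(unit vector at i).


S = (2, 3, 11), error at position 2, error magnitude e = 7, c = [0, 9, 12, 11, 7].

Step 1: column multipliers v_i = (∏_{j≠i}(α_i − α_j))^{−1} mod 13.
  i = 1 (α = 10): (10−8)(10−3)(10−9)(10−7) = 2·7·1·3 = 42 ≡ 3, so v_1 = 3^{−1} = 9 (mod 13).
  i = 2 (α = 8): (8−10)(8−3)(8−9)(8−7) = (−2)·5·(−1)·1 = 10 ≡ 10, so v_2 = 10^{−1} = 4 (mod 13).
  i = 3 (α = 3): (3−10)(3−8)(3−9)(3−7) = (−7)·(−5)·(−6)·(−4) = 840 ≡ 8, so v_3 = 8^{−1} = 5 (mod 13).
  i = 4 (α = 9): (9−10)(9−8)(9−3)(9−7) = (−1)·1·6·2 = −12 ≡ 1, so v_4 = 1^{−1} = 1 (mod 13).
  i = 5 (α = 7): (7−10)(7−8)(7−3)(7−9) = (−3)·(−1)·4·(−2) = −24 ≡ 2, so v_5 = 2^{−1} = 7 (mod 13).
  v = [9, 4, 5, 1, 7].
Step 2: syndromes of r = [0, 3, 12, 11, 7] (all sums mod 13).
  S_0 = Σ v_i r_i = 9·0 + 4·3 + 5·12 + 1·11 + 7·7 = 132 ≡ 2.
  S_1 = Σ v_i α_i r_i = 9·10·0 + 4·8·3 + 5·3·12 + 1·9·11 + 7·7·7 = 718 ≡ 3.
  α_i^2 mod 13 = [9, 12, 9, 3, 10].
  S_2 = Σ v_i α_i^2 r_i = 9·9·0 + 4·12·3 + 5·9·12 + 1·3·11 + 7·10·7 = 1207 ≡ 11.
  S = (2, 3, 11) ≠ 0, so r is not a codeword (an error is present).
Step 3: locate the error. For a single error e at position i, S_ℓ = v_i·e·α_i^ℓ, so α_err = S_1/S_0.
  S_0^{−1} = 2^{−1} = 7 (mod 13), so α_err = 3·7 = 21 ≡ 8 = α_2. Error position i = 2.
  Consistency check: S_2/S_1 = 11·9 = 99 ≡ 8 = α_err ✓ (single-error assumption holds).
Step 4: error magnitude e = S_0/v_2 = S_0·∏_{j≠2}(α_2 − α_j) = 2·10 = 20 ≡ 7 (mod 13).
Step 5: correct position 2: c_2 = r_2 − e = 3 − 7 ≡ 9 (mod 13). Hence c = [0, 9, 12, 11, 7].
  Check: interpolating c through the α_i gives m(x) = 6 + 2·x (degree < 2) with m(α_i) = c_i for every i, so c is indeed a codeword.


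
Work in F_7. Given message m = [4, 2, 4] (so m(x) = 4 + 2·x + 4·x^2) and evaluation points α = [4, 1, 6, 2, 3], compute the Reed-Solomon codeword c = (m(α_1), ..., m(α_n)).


c = [6, 3, 6, 3, 4]

Message polynomial: m(x) = 4 + 2·x + 4·x^2 (mod 7).
For each evaluation point α_i, compute m(α_i) mod 7:
  α_1 = 4: Horner steps 4 → 4 → 6, so m(4) = 6.
  α_2 = 1: Horner steps 4 → 6 → 3, so m(1) = 3.
  α_3 = 6: Horner steps 4 → 5 → 6, so m(6) = 6.
  α_4 = 2: Horner steps 4 → 3 → 3, so m(2) = 3.
  α_5 = 3: Horner steps 4 → 0 → 4, so m(3) = 4.
Codeword c = [6, 3, 6, 3, 4] ∈ F_7^5.


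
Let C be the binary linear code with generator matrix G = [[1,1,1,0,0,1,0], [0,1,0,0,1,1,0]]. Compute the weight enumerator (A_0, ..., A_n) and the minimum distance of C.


Weight distribution: A_0 = 1, A_3 = 2, A_4 = 1. Minimum distance d = 3.

Enumerate all 2^2 = 4 messages m ∈ F_2^2.
For each, compute codeword c = mG in F_2^7, then tally its weight.
  m = 00 → c = 0000000, weight = 0.
  m = 10 → c = 1110010, weight = 4.
  m = 01 → c = 0100110, weight = 3.
  m = 11 → c = 1010100, weight = 3.
Tally weights:
  weight 0: 1 codewords.
  weight 3: 2 codewords.
  weight 4: 1 codewords.
Minimum distance d = smallest w > 0 with A_w > 0 = 3.
Sanity: Σ A_w = 4 = 2^2 = 4 ✓.


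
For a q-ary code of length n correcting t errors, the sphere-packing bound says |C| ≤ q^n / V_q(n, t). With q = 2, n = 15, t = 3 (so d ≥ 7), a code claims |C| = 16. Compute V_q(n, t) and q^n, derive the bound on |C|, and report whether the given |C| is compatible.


V_q(n, t) = 576, q^n = 32768, Hamming bound = 56, |C| = 16 ≤ bound (satisfied).

Step 1: Compute V_q(n, t) = Σ_{j=0}^3 C(n, j) (q−1)^j.
  j = 0: C(15,0)·(1)^0 = 1·1 = 1.
  j = 1: C(15,1)·(1)^1 = 15·1 = 15.
  j = 2: C(15,2)·(1)^2 = 105·1 = 105.
  j = 3: C(15,3)·(1)^3 = 455·1 = 455.
  V_q(n, t) = 1 + 15 + 105 + 455 = 576.
Step 2: q^n = 2^15 = 32768.
Step 3: Hamming bound ⌊q^n / V_q(n,t)⌋ = ⌊32768/576⌋ = 56.
Step 4: Compare |C| = 16 to 56: satisfied.
The claimed |C| lies below the Hamming bound.


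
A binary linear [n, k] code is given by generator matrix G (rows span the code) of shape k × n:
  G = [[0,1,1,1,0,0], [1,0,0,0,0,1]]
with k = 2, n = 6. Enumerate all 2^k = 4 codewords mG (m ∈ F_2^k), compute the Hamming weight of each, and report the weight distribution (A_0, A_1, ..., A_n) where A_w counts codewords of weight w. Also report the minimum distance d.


Weight distribution: A_0 = 1, A_2 = 1, A_3 = 1, A_5 = 1. Minimum distance d = 2.

Enumerate all 2^2 = 4 messages m ∈ F_2^2.
For each, compute codeword c = mG in F_2^6, then tally its weight.
  m = 00 → c = 000000, weight = 0.
  m = 10 → c = 011100, weight = 3.
  m = 01 → c = 100001, weight = 2.
  m = 11 → c = 111101, weight = 5.
Tally weights:
  weight 0: 1 codewords.
  weight 2: 1 codewords.
  weight 3: 1 codewords.
  weight 5: 1 codewords.
Minimum distance d = smallest w > 0 with A_w > 0 = 2.
Sanity: Σ A_w = 4 = 2^2 = 4 ✓.


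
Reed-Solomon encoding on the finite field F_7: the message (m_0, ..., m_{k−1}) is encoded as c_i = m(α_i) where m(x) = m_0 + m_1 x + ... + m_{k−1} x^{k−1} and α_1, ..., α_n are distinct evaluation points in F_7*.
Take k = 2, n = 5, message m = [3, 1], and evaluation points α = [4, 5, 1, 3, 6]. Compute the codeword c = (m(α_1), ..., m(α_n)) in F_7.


c = [0, 1, 4, 6, 2]

Message polynomial: m(x) = 3 + 1·x (mod 7).
For each evaluation point α_i, compute m(α_i) mod 7:
  α_1 = 4: Horner steps 1 → 0, so m(4) = 0.
  α_2 = 5: Horner steps 1 → 1, so m(5) = 1.
  α_3 = 1: Horner steps 1 → 4, so m(1) = 4.
  α_4 = 3: Horner steps 1 → 6, so m(3) = 6.
  α_5 = 6: Horner steps 1 → 2, so m(6) = 2.
Codeword c = [0, 1, 4, 6, 2] ∈ F_7^5.


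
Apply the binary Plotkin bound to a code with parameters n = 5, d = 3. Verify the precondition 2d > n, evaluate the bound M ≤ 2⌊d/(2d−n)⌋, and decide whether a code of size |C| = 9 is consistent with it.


Plotkin bound M ≤ 6; given |C| = 9 > bound (violated).

Check applicability: 2d = 6, n = 5.
2d − n = 1 > 0, so Plotkin applies.
Compute d/(2d−n) = 3/1 ≈ 3.0000.
⌊d/(2d−n)⌋ = 3.
Plotkin bound: M ≤ 2·3 = 6.
Given |C| = 9, check: VIOLATED.
This |C| is above the Plotkin bound, so no binary code with n = 5, d = 3 and 9 codewords exists.


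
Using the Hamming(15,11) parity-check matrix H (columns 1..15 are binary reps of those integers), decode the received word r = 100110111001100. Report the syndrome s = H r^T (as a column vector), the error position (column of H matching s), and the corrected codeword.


s = (0, 1, 1, 1)^T, error position = 7, corrected codeword c = 100110011001100

Compute s = H r^T mod 2 one row at a time:
  s_1 = 1 + 1 + 0 + 0 + 1 + 1 + 0 + 0 = 4 ≡ 0 (mod 2).
  s_2 = 1 + 1 + 0 + 1 + 1 + 1 + 0 + 0 = 5 ≡ 1 (mod 2).
  s_3 = 0 + 0 + 0 + 1 + 0 + 0 + 0 + 0 = 1 ≡ 1 (mod 2).
  s_4 = 1 + 0 + 1 + 1 + 1 + 0 + 1 + 0 = 5 ≡ 1 (mod 2).
s = (0, 1, 1, 1)^T — this equals column 7 of H (binary 0111), so error is at position 7.
Correct: flip bit 7 of r = 100110111001100 to get c = 100110011001100.


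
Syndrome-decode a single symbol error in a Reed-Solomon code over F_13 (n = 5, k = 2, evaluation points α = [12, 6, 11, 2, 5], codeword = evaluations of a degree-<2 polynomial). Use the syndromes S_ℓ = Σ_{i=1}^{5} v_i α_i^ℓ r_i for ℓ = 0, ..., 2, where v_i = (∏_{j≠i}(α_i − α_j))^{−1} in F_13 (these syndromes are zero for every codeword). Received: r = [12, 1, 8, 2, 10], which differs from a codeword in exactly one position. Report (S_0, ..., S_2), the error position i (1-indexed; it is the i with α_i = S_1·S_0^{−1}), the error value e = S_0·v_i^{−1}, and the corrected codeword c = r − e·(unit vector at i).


S = (4, 8, 3), error at position 4, error magnitude e = 4, c = [12, 1, 8, 11, 10].

Step 1: column multipliers v_i = (∏_{j≠i}(α_i − α_j))^{−1} mod 13.
  i = 1 (α = 12): (12−6)(12−11)(12−2)(12−5) = 6·1·10·7 = 420 ≡ 4, so v_1 = 4^{−1} = 10 (mod 13).
  i = 2 (α = 6): (6−12)(6−11)(6−2)(6−5) = (−6)·(−5)·4·1 = 120 ≡ 3, so v_2 = 3^{−1} = 9 (mod 13).
  i = 3 (α = 11): (11−12)(11−6)(11−2)(11−5) = (−1)·5·9·6 = −270 ≡ 3, so v_3 = 3^{−1} = 9 (mod 13).
  i = 4 (α = 2): (2−12)(2−6)(2−11)(2−5) = (−10)·(−4)·(−9)·(−3) = 1080 ≡ 1, so v_4 = 1^{−1} = 1 (mod 13).
  i = 5 (α = 5): (5−12)(5−6)(5−11)(5−2) = (−7)·(−1)·(−6)·3 = −126 ≡ 4, so v_5 = 4^{−1} = 10 (mod 13).
  v = [10, 9, 9, 1, 10].
Step 2: syndromes of r = [12, 1, 8, 2, 10] (all sums mod 13).
  S_0 = Σ v_i r_i = 10·12 + 9·1 + 9·8 + 1·2 + 10·10 = 303 ≡ 4.
  S_1 = Σ v_i α_i r_i = 10·12·12 + 9·6·1 + 9·11·8 + 1·2·2 + 10·5·10 = 2790 ≡ 8.
  α_i^2 mod 13 = [1, 10, 4, 4, 12].
  S_2 = Σ v_i α_i^2 r_i = 10·1·12 + 9·10·1 + 9·4·8 + 1·4·2 + 10·12·10 = 1706 ≡ 3.
  S = (4, 8, 3) ≠ 0, so r is not a codeword (an error is present).
Step 3: locate the error. For a single error e at position i, S_ℓ = v_i·e·α_i^ℓ, so α_err = S_1/S_0.
  S_0^{−1} = 4^{−1} = 10 (mod 13), so α_err = 8·10 = 80 ≡ 2 = α_4. Error position i = 4.
  Consistency check: S_2/S_1 = 3·5 = 15 ≡ 2 = α_err ✓ (single-error assumption holds).
Step 4: error magnitude e = S_0/v_4 = S_0·∏_{j≠4}(α_4 − α_j) = 4·1 = 4 ≡ 4 (mod 13).
Step 5: correct position 4: c_4 = r_4 − e = 2 − 4 ≡ 11 (mod 13). Hence c = [12, 1, 8, 11, 10].
  Check: interpolating c through the α_i gives m(x) = 3 + 4·x (degree < 2) with m(α_i) = c_i for every i, so c is indeed a codeword.


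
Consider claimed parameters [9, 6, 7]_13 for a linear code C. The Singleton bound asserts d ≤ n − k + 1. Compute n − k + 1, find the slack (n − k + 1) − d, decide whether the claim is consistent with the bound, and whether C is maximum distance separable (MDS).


Singleton RHS = n − k + 1 = 4, slack = -3, bound violated (no such code; not MDS).

Singleton bound: d ≤ n − k + 1.
Here n = 9, k = 6, so n − k + 1 = 4.
Given d = 7, check d ≤ 4: NO.
Slack = (n − k + 1) − d = -3.
The slack is negative: d = 7 exceeds n − k + 1 = 4 by 3, so the Singleton bound is violated and no linear [9, 6, 7]_13 code can exist. In particular it is not MDS (MDS requires d = n − k + 1 exactly).
Description: the claimed parameters are [9, 6, 7]_13; such a code would be impossible (violates the Singleton bound).


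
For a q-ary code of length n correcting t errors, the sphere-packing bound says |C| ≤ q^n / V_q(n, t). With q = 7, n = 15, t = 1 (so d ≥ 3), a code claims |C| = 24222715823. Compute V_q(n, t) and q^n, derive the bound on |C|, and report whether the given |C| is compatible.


V_q(n, t) = 91, q^n = 4747561509943, Hamming bound = 52171005603, |C| = 24222715823 ≤ bound (satisfied).

Step 1: Compute V_q(n, t) = Σ_{j=0}^1 C(n, j) (q−1)^j.
  j = 0: C(15,0)·(6)^0 = 1·1 = 1.
  j = 1: C(15,1)·(6)^1 = 15·6 = 90.
  V_q(n, t) = 1 + 90 = 91.
Step 2: q^n = 7^15 = 4747561509943.
Step 3: Hamming bound ⌊q^n / V_q(n,t)⌋ = ⌊4747561509943/91⌋ = 52171005603.
Step 4: Compare |C| = 24222715823 to 52171005603: satisfied.
The claimed |C| lies below the Hamming bound.


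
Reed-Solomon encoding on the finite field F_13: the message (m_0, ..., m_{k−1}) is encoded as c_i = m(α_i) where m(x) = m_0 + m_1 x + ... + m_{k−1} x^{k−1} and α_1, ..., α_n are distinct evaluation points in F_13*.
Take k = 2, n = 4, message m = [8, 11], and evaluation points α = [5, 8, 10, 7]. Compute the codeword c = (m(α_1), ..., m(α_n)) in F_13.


c = [11, 5, 1, 7]

Message polynomial: m(x) = 8 + 11·x (mod 13).
For each evaluation point α_i, compute m(α_i) mod 13:
  α_1 = 5: Horner steps 11 → 11, so m(5) = 11.
  α_2 = 8: Horner steps 11 → 5, so m(8) = 5.
  α_3 = 10: Horner steps 11 → 1, so m(10) = 1.
  α_4 = 7: Horner steps 11 → 7, so m(7) = 7.
Codeword c = [11, 5, 1, 7] ∈ F_13^4.


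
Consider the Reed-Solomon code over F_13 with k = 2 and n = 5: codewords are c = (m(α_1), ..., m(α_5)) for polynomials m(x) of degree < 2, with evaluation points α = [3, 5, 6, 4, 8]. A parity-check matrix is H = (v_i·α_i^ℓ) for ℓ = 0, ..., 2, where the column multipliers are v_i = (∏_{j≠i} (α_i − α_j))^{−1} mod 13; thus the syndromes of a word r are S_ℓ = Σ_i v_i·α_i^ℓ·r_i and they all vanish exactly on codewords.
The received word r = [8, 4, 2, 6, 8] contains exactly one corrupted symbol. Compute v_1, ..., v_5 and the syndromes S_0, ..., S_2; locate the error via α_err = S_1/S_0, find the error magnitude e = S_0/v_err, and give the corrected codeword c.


S = (12, 5, 1), error at position 5, error magnitude e = 10, c = [8, 4, 2, 6, 11].

Step 1: column multipliers v_i = (∏_{j≠i}(α_i − α_j))^{−1} mod 13.
  i = 1 (α = 3): (3−5)(3−6)(3−4)(3−8) = (−2)·(−3)·(−1)·(−5) = 30 ≡ 4, so v_1 = 4^{−1} = 10 (mod 13).
  i = 2 (α = 5): (5−3)(5−6)(5−4)(5−8) = 2·(−1)·1·(−3) = 6 ≡ 6, so v_2 = 6^{−1} = 11 (mod 13).
  i = 3 (α = 6): (6−3)(6−5)(6−4)(6−8) = 3·1·2·(−2) = −12 ≡ 1, so v_3 = 1^{−1} = 1 (mod 13).
  i = 4 (α = 4): (4−3)(4−5)(4−6)(4−8) = 1·(−1)·(−2)·(−4) = −8 ≡ 5, so v_4 = 5^{−1} = 8 (mod 13).
  i = 5 (α = 8): (8−3)(8−5)(8−6)(8−4) = 5·3·2·4 = 120 ≡ 3, so v_5 = 3^{−1} = 9 (mod 13).
  v = [10, 11, 1, 8, 9].
Step 2: syndromes of r = [8, 4, 2, 6, 8] (all sums mod 13).
  S_0 = Σ v_i r_i = 10·8 + 11·4 + 1·2 + 8·6 + 9·8 = 246 ≡ 12.
  S_1 = Σ v_i α_i r_i = 10·3·8 + 11·5·4 + 1·6·2 + 8·4·6 + 9·8·8 = 1240 ≡ 5.
  α_i^2 mod 13 = [9, 12, 10, 3, 12].
  S_2 = Σ v_i α_i^2 r_i = 10·9·8 + 11·12·4 + 1·10·2 + 8·3·6 + 9·12·8 = 2276 ≡ 1.
  S = (12, 5, 1) ≠ 0, so r is not a codeword (an error is present).
Step 3: locate the error. For a single error e at position i, S_ℓ = v_i·e·α_i^ℓ, so α_err = S_1/S_0.
  S_0^{−1} = 12^{−1} = 12 (mod 13), so α_err = 5·12 = 60 ≡ 8 = α_5. Error position i = 5.
  Consistency check: S_2/S_1 = 1·8 = 8 ≡ 8 = α_err ✓ (single-error assumption holds).
Step 4: error magnitude e = S_0/v_5 = S_0·∏_{j≠5}(α_5 − α_j) = 12·3 = 36 ≡ 10 (mod 13).
Step 5: correct position 5: c_5 = r_5 − e = 8 − 10 ≡ 11 (mod 13). Hence c = [8, 4, 2, 6, 11].
  Check: interpolating c through the α_i gives m(x) = 1 + 11·x (degree < 2) with m(α_i) = c_i for every i, so c is indeed a codeword.


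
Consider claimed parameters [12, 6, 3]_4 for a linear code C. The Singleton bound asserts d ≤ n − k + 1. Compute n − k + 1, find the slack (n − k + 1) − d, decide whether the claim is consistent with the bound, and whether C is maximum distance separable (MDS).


Singleton RHS = n − k + 1 = 7, slack = 4, bound satisfied, not MDS.

Singleton bound: d ≤ n − k + 1.
Here n = 12, k = 6, so n − k + 1 = 7.
Given d = 3, check d ≤ 7: YES.
Slack = (n − k + 1) − d = 4.
The code is NOT MDS (slack = 4 > 0).
Description: the claimed parameters are [12, 6, 3]_4; such a code would be non-MDS.


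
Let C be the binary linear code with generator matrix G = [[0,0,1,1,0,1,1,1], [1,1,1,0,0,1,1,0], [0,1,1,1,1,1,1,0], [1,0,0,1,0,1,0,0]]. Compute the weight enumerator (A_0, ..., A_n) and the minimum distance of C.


Weight distribution: A_0 = 1, A_2 = 1, A_3 = 4, A_4 = 3, A_5 = 4, A_6 = 3. Minimum distance d = 2.

Enumerate all 2^4 = 16 messages m ∈ F_2^4.
For each, compute codeword c = mG in F_2^8, then tally its weight.
  m = 0000 → c = 00000000, weight = 0.
  m = 1000 → c = 00110111, weight = 5.
  m = 0100 → c = 11100110, weight = 5.
  m = 1100 → c = 11010001, weight = 4.
  m = 0010 → c = 01111110, weight = 6.
  m = 1010 → c = 01001001, weight = 3.
  m = 0110 → c = 10011000, weight = 3.
  m = 1110 → c = 10101111, weight = 6.
  m = 0001 → c = 10010100, weight = 3.
  m = 1001 → c = 10100011, weight = 4.
  m = 0101 → c = 01110010, weight = 4.
  m = 1101 → c = 01000101, weight = 3.
  m = 0011 → c = 11101010, weight = 5.
  m = 1011 → c = 11011101, weight = 6.
  m = 0111 → c = 00001100, weight = 2.
  m = 1111 → c = 00111011, weight = 5.
Tally weights:
  weight 0: 1 codewords.
  weight 2: 1 codewords.
  weight 3: 4 codewords.
  weight 4: 3 codewords.
  weight 5: 4 codewords.
  weight 6: 3 codewords.
Minimum distance d = smallest w > 0 with A_w > 0 = 2.
Sanity: Σ A_w = 16 = 2^4 = 16 ✓.


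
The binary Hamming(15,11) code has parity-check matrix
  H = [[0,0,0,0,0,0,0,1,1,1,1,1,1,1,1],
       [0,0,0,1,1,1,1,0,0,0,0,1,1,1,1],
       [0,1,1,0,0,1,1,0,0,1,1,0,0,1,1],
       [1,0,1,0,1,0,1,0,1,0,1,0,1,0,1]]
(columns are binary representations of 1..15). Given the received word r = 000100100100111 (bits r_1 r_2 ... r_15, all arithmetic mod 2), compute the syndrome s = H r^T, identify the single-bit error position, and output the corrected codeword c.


s = (0, 1, 0, 1)^T, error position = 5, corrected codeword c = 000110100100111

Compute s = H r^T mod 2 one row at a time:
  s_1 = 0 + 0 + 1 + 0 + 0 + 1 + 1 + 1 = 4 ≡ 0 (mod 2).
  s_2 = 1 + 0 + 0 + 1 + 0 + 1 + 1 + 1 = 5 ≡ 1 (mod 2).
  s_3 = 0 + 0 + 0 + 1 + 1 + 0 + 1 + 1 = 4 ≡ 0 (mod 2).
  s_4 = 0 + 0 + 0 + 1 + 0 + 0 + 1 + 1 = 3 ≡ 1 (mod 2).
s = (0, 1, 0, 1)^T — this equals column 5 of H (binary 0101), so error is at position 5.
Correct: flip bit 5 of r = 000100100100111 to get c = 000110100100111.


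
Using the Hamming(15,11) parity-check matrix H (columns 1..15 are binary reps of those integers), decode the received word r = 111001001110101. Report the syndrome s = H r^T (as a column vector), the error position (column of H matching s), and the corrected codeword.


s = (1, 1, 0, 0)^T, error position = 12, corrected codeword c = 111001001111101

Compute s = H r^T mod 2 one row at a time:
  s_1 = 0 + 1 + 1 + 1 + 0 + 1 + 0 + 1 = 5 ≡ 1 (mod 2).
  s_2 = 0 + 0 + 1 + 0 + 0 + 1 + 0 + 1 = 3 ≡ 1 (mod 2).
  s_3 = 1 + 1 + 1 + 0 + 1 + 1 + 0 + 1 = 6 ≡ 0 (mod 2).
  s_4 = 1 + 1 + 0 + 0 + 1 + 1 + 1 + 1 = 6 ≡ 0 (mod 2).
s = (1, 1, 0, 0)^T — this equals column 12 of H (binary 1100), so error is at position 12.
Correct: flip bit 12 of r = 111001001110101 to get c = 111001001111101.


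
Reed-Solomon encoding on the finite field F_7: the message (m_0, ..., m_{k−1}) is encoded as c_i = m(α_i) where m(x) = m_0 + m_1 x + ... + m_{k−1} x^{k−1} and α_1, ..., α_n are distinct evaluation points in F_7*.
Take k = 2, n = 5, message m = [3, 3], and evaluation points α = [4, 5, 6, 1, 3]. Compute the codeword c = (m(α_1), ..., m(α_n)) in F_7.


c = [1, 4, 0, 6, 5]

Message polynomial: m(x) = 3 + 3·x (mod 7).
For each evaluation point α_i, compute m(α_i) mod 7:
  α_1 = 4: Horner steps 3 → 1, so m(4) = 1.
  α_2 = 5: Horner steps 3 → 4, so m(5) = 4.
  α_3 = 6: Horner steps 3 → 0, so m(6) = 0.
  α_4 = 1: Horner steps 3 → 6, so m(1) = 6.
  α_5 = 3: Horner steps 3 → 5, so m(3) = 5.
Codeword c = [1, 4, 0, 6, 5] ∈ F_7^5.


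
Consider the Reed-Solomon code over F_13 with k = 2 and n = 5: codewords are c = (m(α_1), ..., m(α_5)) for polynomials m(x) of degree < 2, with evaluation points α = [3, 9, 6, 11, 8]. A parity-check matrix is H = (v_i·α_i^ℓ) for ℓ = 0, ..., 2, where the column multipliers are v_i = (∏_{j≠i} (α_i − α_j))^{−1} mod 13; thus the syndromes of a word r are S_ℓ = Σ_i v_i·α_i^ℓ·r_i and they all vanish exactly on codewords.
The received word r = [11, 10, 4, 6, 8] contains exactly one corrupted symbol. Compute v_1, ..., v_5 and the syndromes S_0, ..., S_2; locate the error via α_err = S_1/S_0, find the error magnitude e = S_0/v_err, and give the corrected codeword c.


S = (3, 7, 12), error at position 4, error magnitude e = 5, c = [11, 10, 4, 1, 8].

Step 1: column multipliers v_i = (∏_{j≠i}(α_i − α_j))^{−1} mod 13.
  i = 1 (α = 3): (3−9)(3−6)(3−11)(3−8) = (−6)·(−3)·(−8)·(−5) = 720 ≡ 5, so v_1 = 5^{−1} = 8 (mod 13).
  i = 2 (α = 9): (9−3)(9−6)(9−11)(9−8) = 6·3·(−2)·1 = −36 ≡ 3, so v_2 = 3^{−1} = 9 (mod 13).
  i = 3 (α = 6): (6−3)(6−9)(6−11)(6−8) = 3·(−3)·(−5)·(−2) = −90 ≡ 1, so v_3 = 1^{−1} = 1 (mod 13).
  i = 4 (α = 11): (11−3)(11−9)(11−6)(11−8) = 8·2·5·3 = 240 ≡ 6, so v_4 = 6^{−1} = 11 (mod 13).
  i = 5 (α = 8): (8−3)(8−9)(8−6)(8−11) = 5·(−1)·2·(−3) = 30 ≡ 4, so v_5 = 4^{−1} = 10 (mod 13).
  v = [8, 9, 1, 11, 10].
Step 2: syndromes of r = [11, 10, 4, 6, 8] (all sums mod 13).
  S_0 = Σ v_i r_i = 8·11 + 9·10 + 1·4 + 11·6 + 10·8 = 328 ≡ 3.
  S_1 = Σ v_i α_i r_i = 8·3·11 + 9·9·10 + 1·6·4 + 11·11·6 + 10·8·8 = 2464 ≡ 7.
  α_i^2 mod 13 = [9, 3, 10, 4, 12].
  S_2 = Σ v_i α_i^2 r_i = 8·9·11 + 9·3·10 + 1·10·4 + 11·4·6 + 10·12·8 = 2326 ≡ 12.
  S = (3, 7, 12) ≠ 0, so r is not a codeword (an error is present).
Step 3: locate the error. For a single error e at position i, S_ℓ = v_i·e·α_i^ℓ, so α_err = S_1/S_0.
  S_0^{−1} = 3^{−1} = 9 (mod 13), so α_err = 7·9 = 63 ≡ 11 = α_4. Error position i = 4.
  Consistency check: S_2/S_1 = 12·2 = 24 ≡ 11 = α_err ✓ (single-error assumption holds).
Step 4: error magnitude e = S_0/v_4 = S_0·∏_{j≠4}(α_4 − α_j) = 3·6 = 18 ≡ 5 (mod 13).
Step 5: correct position 4: c_4 = r_4 − e = 6 − 5 ≡ 1 (mod 13). Hence c = [11, 10, 4, 1, 8].
  Check: interpolating c through the α_i gives m(x) = 5 + 2·x (degree < 2) with m(α_i) = c_i for every i, so c is indeed a codeword.


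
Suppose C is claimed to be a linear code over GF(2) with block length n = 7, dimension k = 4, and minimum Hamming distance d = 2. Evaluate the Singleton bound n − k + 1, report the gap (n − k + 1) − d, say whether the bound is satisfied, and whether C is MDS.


Singleton RHS = n − k + 1 = 4, slack = 2, bound satisfied, not MDS.

Singleton bound: d ≤ n − k + 1.
Here n = 7, k = 4, so n − k + 1 = 4.
Given d = 2, check d ≤ 4: YES.
Slack = (n − k + 1) − d = 2.
The code is NOT MDS (slack = 2 > 0).
Description: the claimed parameters are [7, 4, 2]_2; such a code would be non-MDS.


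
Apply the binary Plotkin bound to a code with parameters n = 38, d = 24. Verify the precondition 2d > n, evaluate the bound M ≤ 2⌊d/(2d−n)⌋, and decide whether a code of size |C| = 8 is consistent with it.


Plotkin bound M ≤ 4; given |C| = 8 > bound (violated).

Check applicability: 2d = 48, n = 38.
2d − n = 10 > 0, so Plotkin applies.
Compute d/(2d−n) = 24/10 ≈ 2.4000.
⌊d/(2d−n)⌋ = 2.
Plotkin bound: M ≤ 2·2 = 4.
Given |C| = 8, check: VIOLATED.
This |C| is above the Plotkin bound, so no binary code with n = 38, d = 24 and 8 codewords exists.


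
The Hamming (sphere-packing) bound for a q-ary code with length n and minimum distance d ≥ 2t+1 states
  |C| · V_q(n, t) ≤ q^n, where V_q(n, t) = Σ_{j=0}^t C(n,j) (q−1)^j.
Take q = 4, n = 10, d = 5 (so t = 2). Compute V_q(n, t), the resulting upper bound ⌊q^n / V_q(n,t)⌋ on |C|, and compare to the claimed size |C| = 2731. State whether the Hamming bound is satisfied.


V_q(n, t) = 436, q^n = 1048576, Hamming bound = 2404, |C| = 2731 > bound (violated).

Step 1: Compute V_q(n, t) = Σ_{j=0}^2 C(n, j) (q−1)^j.
  j = 0: C(10,0)·(3)^0 = 1·1 = 1.
  j = 1: C(10,1)·(3)^1 = 10·3 = 30.
  j = 2: C(10,2)·(3)^2 = 45·9 = 405.
  V_q(n, t) = 1 + 30 + 405 = 436.
Step 2: q^n = 4^10 = 1048576.
Step 3: Hamming bound ⌊q^n / V_q(n,t)⌋ = ⌊1048576/436⌋ = 2404.
Step 4: Compare |C| = 2731 to 2404: violated.
The claimed |C| lies above the Hamming bound, so no 4-ary code of length 10 with d ≥ 5 can have 2731 codewords.
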